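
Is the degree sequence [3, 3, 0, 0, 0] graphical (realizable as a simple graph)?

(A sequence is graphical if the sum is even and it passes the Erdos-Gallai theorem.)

Sum of degrees = 6. Sum is even but fails Erdos-Gallai. The sequence is NOT graphical.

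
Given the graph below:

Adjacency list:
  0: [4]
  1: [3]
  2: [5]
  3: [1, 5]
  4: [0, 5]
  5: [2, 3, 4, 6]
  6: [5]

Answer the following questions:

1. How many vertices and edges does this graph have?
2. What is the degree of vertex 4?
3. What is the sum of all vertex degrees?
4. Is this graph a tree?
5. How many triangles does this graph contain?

Count: 7 vertices, 6 edges.
Vertex 4 has neighbors [0, 5], degree = 2.
Handshaking lemma: 2 * 6 = 12.
A graph is a tree iff it is connected and has exactly n-1 edges. This graph is connected (all 7 vertices in one component) and has 7-1 = 6 edges. It is a tree.
Number of triangles = 0.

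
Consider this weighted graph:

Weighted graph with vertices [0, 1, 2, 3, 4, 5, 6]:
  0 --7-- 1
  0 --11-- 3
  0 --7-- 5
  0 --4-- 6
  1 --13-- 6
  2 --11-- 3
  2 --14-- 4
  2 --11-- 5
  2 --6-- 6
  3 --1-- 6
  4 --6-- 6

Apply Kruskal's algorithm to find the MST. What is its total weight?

Applying Kruskal's algorithm (sort edges by weight, add if no cycle):
  Add (3,6) w=1
  Add (0,6) w=4
  Add (2,6) w=6
  Add (4,6) w=6
  Add (0,5) w=7
  Add (0,1) w=7
  Skip (0,3) w=11 (creates cycle)
  Skip (2,5) w=11 (creates cycle)
  Skip (2,3) w=11 (creates cycle)
  Skip (1,6) w=13 (creates cycle)
  Skip (2,4) w=14 (creates cycle)
MST weight = 31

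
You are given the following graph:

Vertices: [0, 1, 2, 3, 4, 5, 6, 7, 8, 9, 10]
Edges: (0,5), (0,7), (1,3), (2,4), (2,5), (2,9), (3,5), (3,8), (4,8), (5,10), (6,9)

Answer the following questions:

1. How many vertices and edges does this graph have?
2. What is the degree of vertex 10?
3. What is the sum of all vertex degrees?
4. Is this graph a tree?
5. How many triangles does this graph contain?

Count: 11 vertices, 11 edges.
Vertex 10 has neighbors [5], degree = 1.
Handshaking lemma: 2 * 11 = 22.
A tree on 11 vertices has 10 edges. This graph has 11 edges (1 extra). Not a tree.
Number of triangles = 0.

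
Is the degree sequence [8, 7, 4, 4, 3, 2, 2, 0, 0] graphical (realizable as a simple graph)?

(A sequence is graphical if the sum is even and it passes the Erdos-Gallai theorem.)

Sum of degrees = 30. Sum is even but fails Erdos-Gallai. The sequence is NOT graphical.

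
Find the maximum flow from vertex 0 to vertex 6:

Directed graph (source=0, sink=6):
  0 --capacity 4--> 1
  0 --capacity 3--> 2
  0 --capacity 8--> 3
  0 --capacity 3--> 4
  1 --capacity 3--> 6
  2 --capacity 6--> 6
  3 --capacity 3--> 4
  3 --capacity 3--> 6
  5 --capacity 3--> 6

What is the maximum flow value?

Computing max flow:
  Flow on (0->1): 3/4
  Flow on (0->2): 3/3
  Flow on (0->3): 3/8
  Flow on (1->6): 3/3
  Flow on (2->6): 3/6
  Flow on (3->6): 3/3
Maximum flow = 9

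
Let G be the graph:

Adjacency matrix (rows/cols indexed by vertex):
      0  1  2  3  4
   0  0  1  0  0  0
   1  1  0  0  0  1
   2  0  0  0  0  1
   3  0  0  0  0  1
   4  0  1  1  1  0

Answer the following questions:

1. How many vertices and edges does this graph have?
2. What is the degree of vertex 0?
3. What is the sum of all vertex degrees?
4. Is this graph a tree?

Count: 5 vertices, 4 edges.
Vertex 0 has neighbors [1], degree = 1.
Handshaking lemma: 2 * 4 = 8.
A graph is a tree iff it is connected and has exactly n-1 edges. This graph is connected (all 5 vertices in one component) and has 5-1 = 4 edges. It is a tree.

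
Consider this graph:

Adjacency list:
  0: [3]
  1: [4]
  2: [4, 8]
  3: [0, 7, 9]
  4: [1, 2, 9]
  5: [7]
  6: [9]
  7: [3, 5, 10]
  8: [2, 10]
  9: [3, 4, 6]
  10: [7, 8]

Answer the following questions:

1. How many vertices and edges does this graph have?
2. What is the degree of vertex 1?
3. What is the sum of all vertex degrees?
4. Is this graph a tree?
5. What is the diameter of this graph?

Count: 11 vertices, 11 edges.
Vertex 1 has neighbors [4], degree = 1.
Handshaking lemma: 2 * 11 = 22.
A tree on 11 vertices has 10 edges. This graph has 11 edges (1 extra). Not a tree.
Diameter (longest shortest path) = 5.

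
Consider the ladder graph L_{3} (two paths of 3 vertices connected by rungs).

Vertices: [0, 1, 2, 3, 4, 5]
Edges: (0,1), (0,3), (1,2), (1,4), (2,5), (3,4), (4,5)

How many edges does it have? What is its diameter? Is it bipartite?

Ladder graph L_{3}: 3 rungs + 2 * (3-1) path edges = 3 + 4 = 7 edges.
Diameter = 3.
Ladder graphs are bipartite (alternating coloring along each path).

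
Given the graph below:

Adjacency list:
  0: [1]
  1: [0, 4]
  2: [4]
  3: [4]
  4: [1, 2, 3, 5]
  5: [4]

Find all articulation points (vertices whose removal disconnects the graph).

An articulation point is a vertex whose removal disconnects the graph.
Articulation points: [1, 4]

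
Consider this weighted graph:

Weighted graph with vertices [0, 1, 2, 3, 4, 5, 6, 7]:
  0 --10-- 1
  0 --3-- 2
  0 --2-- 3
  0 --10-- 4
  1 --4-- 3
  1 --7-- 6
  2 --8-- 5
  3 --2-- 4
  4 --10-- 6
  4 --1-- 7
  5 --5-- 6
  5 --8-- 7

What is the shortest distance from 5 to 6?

Using Dijkstra's algorithm from vertex 5:
Shortest path: 5 -> 6
Total weight: 5 = 5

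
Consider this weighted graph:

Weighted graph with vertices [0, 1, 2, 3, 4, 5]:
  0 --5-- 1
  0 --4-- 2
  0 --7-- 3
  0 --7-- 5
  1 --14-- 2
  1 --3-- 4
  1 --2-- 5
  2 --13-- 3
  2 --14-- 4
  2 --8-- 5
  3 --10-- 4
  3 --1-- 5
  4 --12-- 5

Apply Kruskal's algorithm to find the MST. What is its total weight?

Applying Kruskal's algorithm (sort edges by weight, add if no cycle):
  Add (3,5) w=1
  Add (1,5) w=2
  Add (1,4) w=3
  Add (0,2) w=4
  Add (0,1) w=5
  Skip (0,5) w=7 (creates cycle)
  Skip (0,3) w=7 (creates cycle)
  Skip (2,5) w=8 (creates cycle)
  Skip (3,4) w=10 (creates cycle)
  Skip (4,5) w=12 (creates cycle)
  Skip (2,3) w=13 (creates cycle)
  Skip (1,2) w=14 (creates cycle)
  Skip (2,4) w=14 (creates cycle)
MST weight = 15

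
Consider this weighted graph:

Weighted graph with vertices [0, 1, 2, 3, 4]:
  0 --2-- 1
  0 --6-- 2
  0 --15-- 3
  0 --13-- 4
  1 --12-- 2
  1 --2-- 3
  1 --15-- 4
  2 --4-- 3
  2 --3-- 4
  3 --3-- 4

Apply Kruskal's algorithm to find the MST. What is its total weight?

Applying Kruskal's algorithm (sort edges by weight, add if no cycle):
  Add (0,1) w=2
  Add (1,3) w=2
  Add (2,4) w=3
  Add (3,4) w=3
  Skip (2,3) w=4 (creates cycle)
  Skip (0,2) w=6 (creates cycle)
  Skip (1,2) w=12 (creates cycle)
  Skip (0,4) w=13 (creates cycle)
  Skip (0,3) w=15 (creates cycle)
  Skip (1,4) w=15 (creates cycle)
MST weight = 10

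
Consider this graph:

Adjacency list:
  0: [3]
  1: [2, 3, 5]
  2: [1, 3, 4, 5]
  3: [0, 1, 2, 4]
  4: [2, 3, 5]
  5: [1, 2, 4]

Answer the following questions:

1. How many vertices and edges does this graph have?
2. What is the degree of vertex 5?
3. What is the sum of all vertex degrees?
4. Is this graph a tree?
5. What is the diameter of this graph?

Count: 6 vertices, 9 edges.
Vertex 5 has neighbors [1, 2, 4], degree = 3.
Handshaking lemma: 2 * 9 = 18.
A tree on 6 vertices has 5 edges. This graph has 9 edges (4 extra). Not a tree.
Diameter (longest shortest path) = 3.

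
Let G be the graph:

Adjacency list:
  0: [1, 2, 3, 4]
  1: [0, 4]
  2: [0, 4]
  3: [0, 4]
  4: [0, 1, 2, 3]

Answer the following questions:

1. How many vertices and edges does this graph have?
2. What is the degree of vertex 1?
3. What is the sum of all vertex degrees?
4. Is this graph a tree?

Count: 5 vertices, 7 edges.
Vertex 1 has neighbors [0, 4], degree = 2.
Handshaking lemma: 2 * 7 = 14.
A tree on 5 vertices has 4 edges. This graph has 7 edges (3 extra). Not a tree.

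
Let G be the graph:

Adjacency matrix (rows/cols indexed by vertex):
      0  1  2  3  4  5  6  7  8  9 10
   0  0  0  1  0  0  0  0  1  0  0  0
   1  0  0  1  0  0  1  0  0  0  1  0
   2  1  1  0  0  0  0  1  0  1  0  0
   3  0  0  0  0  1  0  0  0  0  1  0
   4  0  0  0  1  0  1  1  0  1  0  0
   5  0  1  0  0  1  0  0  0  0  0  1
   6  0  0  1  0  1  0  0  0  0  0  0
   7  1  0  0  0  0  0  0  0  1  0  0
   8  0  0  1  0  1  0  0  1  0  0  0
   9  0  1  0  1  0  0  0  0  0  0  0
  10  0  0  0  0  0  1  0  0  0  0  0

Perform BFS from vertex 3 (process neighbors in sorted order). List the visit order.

BFS from vertex 3 (neighbors processed in ascending order):
Visit order: 3, 4, 9, 5, 6, 8, 1, 10, 2, 7, 0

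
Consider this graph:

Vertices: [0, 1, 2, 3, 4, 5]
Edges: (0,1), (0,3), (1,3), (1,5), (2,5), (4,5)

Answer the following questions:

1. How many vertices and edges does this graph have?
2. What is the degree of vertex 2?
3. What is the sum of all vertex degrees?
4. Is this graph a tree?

Count: 6 vertices, 6 edges.
Vertex 2 has neighbors [5], degree = 1.
Handshaking lemma: 2 * 6 = 12.
A tree on 6 vertices has 5 edges. This graph has 6 edges (1 extra). Not a tree.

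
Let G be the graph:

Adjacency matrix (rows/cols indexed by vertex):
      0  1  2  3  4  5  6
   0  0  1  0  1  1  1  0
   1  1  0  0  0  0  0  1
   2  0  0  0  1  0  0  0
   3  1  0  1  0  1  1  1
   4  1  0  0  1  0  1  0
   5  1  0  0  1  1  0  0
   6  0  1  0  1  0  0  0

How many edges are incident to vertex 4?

Vertex 4 has neighbors [0, 3, 5], so deg(4) = 3.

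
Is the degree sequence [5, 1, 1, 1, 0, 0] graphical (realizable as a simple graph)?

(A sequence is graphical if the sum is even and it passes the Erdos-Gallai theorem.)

Sum of degrees = 8. Sum is even but fails Erdos-Gallai. The sequence is NOT graphical.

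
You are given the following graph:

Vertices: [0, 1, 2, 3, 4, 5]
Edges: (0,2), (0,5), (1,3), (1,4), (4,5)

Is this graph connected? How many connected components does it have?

Checking connectivity: the graph has 1 connected component(s).
All vertices are reachable from each other. The graph IS connected.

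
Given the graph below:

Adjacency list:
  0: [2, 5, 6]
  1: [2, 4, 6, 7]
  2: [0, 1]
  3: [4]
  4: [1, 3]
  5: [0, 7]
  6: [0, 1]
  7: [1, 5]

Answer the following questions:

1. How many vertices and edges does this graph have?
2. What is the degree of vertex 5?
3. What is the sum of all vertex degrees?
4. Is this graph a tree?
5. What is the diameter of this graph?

Count: 8 vertices, 9 edges.
Vertex 5 has neighbors [0, 7], degree = 2.
Handshaking lemma: 2 * 9 = 18.
A tree on 8 vertices has 7 edges. This graph has 9 edges (2 extra). Not a tree.
Diameter (longest shortest path) = 4.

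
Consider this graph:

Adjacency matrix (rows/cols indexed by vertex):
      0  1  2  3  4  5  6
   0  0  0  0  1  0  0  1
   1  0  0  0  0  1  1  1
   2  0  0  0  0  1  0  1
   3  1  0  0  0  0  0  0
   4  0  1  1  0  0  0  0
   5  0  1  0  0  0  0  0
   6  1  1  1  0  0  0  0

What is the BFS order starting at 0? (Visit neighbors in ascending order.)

BFS from vertex 0 (neighbors processed in ascending order):
Visit order: 0, 3, 6, 1, 2, 4, 5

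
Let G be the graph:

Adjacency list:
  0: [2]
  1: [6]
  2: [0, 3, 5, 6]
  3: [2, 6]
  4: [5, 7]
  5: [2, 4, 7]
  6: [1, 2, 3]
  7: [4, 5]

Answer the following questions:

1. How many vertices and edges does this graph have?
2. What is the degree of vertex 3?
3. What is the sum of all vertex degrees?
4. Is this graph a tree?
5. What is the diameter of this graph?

Count: 8 vertices, 9 edges.
Vertex 3 has neighbors [2, 6], degree = 2.
Handshaking lemma: 2 * 9 = 18.
A tree on 8 vertices has 7 edges. This graph has 9 edges (2 extra). Not a tree.
Diameter (longest shortest path) = 4.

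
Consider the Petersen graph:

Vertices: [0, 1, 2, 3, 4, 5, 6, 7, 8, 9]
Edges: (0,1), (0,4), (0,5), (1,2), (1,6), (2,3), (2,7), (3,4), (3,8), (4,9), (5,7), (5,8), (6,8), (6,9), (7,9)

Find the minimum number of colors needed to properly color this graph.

The Petersen graph contains odd cycles (e.g. the outer 5-cycle), so chi >= 3.
A proper 3-coloring exists (it is a well-known 3-chromatic graph).
Chromatic number = 3.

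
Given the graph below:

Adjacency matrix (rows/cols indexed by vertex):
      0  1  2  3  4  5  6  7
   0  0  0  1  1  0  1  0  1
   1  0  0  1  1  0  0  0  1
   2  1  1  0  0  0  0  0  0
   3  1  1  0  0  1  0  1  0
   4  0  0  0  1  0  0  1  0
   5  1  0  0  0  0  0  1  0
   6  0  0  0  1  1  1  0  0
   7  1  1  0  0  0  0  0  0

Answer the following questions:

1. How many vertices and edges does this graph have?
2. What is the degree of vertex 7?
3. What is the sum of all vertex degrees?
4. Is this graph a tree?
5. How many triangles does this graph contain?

Count: 8 vertices, 11 edges.
Vertex 7 has neighbors [0, 1], degree = 2.
Handshaking lemma: 2 * 11 = 22.
A tree on 8 vertices has 7 edges. This graph has 11 edges (4 extra). Not a tree.
Number of triangles = 1.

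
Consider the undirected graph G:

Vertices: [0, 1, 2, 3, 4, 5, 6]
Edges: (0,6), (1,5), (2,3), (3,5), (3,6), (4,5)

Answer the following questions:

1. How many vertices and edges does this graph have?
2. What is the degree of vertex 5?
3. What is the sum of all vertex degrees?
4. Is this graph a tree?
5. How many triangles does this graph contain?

Count: 7 vertices, 6 edges.
Vertex 5 has neighbors [1, 3, 4], degree = 3.
Handshaking lemma: 2 * 6 = 12.
A graph is a tree iff it is connected and has exactly n-1 edges. This graph is connected (all 7 vertices in one component) and has 7-1 = 6 edges. It is a tree.
Number of triangles = 0.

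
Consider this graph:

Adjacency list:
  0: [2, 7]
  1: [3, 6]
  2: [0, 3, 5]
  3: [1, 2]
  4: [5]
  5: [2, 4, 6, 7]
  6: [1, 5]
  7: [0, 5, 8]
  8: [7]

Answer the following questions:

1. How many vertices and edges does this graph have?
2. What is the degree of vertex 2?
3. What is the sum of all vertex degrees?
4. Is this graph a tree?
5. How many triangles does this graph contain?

Count: 9 vertices, 10 edges.
Vertex 2 has neighbors [0, 3, 5], degree = 3.
Handshaking lemma: 2 * 10 = 20.
A tree on 9 vertices has 8 edges. This graph has 10 edges (2 extra). Not a tree.
Number of triangles = 0.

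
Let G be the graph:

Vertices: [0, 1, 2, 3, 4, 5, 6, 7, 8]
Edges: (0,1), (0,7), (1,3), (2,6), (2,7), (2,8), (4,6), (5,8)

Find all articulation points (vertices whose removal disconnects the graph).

An articulation point is a vertex whose removal disconnects the graph.
Articulation points: [0, 1, 2, 6, 7, 8]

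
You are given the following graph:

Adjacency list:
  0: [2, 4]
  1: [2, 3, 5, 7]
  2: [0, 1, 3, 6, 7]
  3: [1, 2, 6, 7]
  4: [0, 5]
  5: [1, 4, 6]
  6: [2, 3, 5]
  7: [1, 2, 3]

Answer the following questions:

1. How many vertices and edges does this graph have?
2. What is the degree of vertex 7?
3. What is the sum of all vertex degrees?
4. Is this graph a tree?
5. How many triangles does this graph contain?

Count: 8 vertices, 13 edges.
Vertex 7 has neighbors [1, 2, 3], degree = 3.
Handshaking lemma: 2 * 13 = 26.
A tree on 8 vertices has 7 edges. This graph has 13 edges (6 extra). Not a tree.
Number of triangles = 5.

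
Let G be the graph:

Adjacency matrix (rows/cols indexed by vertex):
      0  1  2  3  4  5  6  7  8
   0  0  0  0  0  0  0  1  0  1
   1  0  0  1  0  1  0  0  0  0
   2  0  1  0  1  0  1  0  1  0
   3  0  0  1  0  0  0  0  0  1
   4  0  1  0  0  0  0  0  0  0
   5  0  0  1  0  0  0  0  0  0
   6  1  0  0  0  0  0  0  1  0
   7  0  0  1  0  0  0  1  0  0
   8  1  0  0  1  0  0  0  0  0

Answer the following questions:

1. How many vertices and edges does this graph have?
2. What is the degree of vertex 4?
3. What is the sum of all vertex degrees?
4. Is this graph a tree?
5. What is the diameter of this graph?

Count: 9 vertices, 9 edges.
Vertex 4 has neighbors [1], degree = 1.
Handshaking lemma: 2 * 9 = 18.
A tree on 9 vertices has 8 edges. This graph has 9 edges (1 extra). Not a tree.
Diameter (longest shortest path) = 5.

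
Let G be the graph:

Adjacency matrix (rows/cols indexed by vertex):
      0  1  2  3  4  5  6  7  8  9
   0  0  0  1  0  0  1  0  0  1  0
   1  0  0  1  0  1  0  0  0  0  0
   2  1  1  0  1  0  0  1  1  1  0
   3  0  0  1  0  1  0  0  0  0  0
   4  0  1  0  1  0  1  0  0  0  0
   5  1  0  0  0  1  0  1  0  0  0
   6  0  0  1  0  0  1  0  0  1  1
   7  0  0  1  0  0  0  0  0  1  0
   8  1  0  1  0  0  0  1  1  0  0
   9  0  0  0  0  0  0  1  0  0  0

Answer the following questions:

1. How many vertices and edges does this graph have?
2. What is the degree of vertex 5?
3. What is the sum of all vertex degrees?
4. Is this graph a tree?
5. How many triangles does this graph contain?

Count: 10 vertices, 15 edges.
Vertex 5 has neighbors [0, 4, 6], degree = 3.
Handshaking lemma: 2 * 15 = 30.
A tree on 10 vertices has 9 edges. This graph has 15 edges (6 extra). Not a tree.
Number of triangles = 3.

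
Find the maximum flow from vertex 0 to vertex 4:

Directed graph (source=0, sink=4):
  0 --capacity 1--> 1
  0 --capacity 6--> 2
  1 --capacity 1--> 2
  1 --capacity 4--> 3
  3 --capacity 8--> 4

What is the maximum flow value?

Computing max flow:
  Flow on (0->1): 1/1
  Flow on (1->3): 1/4
  Flow on (3->4): 1/8
Maximum flow = 1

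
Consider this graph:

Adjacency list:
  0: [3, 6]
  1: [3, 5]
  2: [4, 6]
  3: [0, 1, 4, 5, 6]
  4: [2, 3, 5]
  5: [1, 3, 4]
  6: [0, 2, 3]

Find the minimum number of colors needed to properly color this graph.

The graph has a maximum clique of size 3 (lower bound on chromatic number).
A valid 3-coloring: {0: 2, 1: 1, 2: 0, 3: 0, 4: 1, 5: 2, 6: 1}.
Chromatic number = 3.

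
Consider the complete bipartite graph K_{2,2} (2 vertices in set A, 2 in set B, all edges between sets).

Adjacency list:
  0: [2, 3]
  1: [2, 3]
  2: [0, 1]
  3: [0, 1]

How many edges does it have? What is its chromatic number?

K_{2,2} has 2 * 2 = 4 edges.
Bipartite graphs have chromatic number 2 (color each partition differently).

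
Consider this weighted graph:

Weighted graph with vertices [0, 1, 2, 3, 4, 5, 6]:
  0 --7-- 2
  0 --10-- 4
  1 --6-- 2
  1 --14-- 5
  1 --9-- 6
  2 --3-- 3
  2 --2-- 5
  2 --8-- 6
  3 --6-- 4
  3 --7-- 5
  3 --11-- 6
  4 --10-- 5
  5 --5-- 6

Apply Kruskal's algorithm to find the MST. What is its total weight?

Applying Kruskal's algorithm (sort edges by weight, add if no cycle):
  Add (2,5) w=2
  Add (2,3) w=3
  Add (5,6) w=5
  Add (1,2) w=6
  Add (3,4) w=6
  Add (0,2) w=7
  Skip (3,5) w=7 (creates cycle)
  Skip (2,6) w=8 (creates cycle)
  Skip (1,6) w=9 (creates cycle)
  Skip (0,4) w=10 (creates cycle)
  Skip (4,5) w=10 (creates cycle)
  Skip (3,6) w=11 (creates cycle)
  Skip (1,5) w=14 (creates cycle)
MST weight = 29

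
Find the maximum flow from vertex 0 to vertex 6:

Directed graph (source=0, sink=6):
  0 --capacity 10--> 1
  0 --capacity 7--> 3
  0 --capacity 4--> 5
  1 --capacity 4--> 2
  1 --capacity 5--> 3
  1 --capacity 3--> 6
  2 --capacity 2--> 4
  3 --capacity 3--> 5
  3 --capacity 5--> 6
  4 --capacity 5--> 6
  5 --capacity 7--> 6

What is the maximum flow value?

Computing max flow:
  Flow on (0->1): 8/10
  Flow on (0->3): 5/7
  Flow on (0->5): 4/4
  Flow on (1->2): 2/4
  Flow on (1->3): 3/5
  Flow on (1->6): 3/3
  Flow on (2->4): 2/2
  Flow on (3->5): 3/3
  Flow on (3->6): 5/5
  Flow on (4->6): 2/5
  Flow on (5->6): 7/7
Maximum flow = 17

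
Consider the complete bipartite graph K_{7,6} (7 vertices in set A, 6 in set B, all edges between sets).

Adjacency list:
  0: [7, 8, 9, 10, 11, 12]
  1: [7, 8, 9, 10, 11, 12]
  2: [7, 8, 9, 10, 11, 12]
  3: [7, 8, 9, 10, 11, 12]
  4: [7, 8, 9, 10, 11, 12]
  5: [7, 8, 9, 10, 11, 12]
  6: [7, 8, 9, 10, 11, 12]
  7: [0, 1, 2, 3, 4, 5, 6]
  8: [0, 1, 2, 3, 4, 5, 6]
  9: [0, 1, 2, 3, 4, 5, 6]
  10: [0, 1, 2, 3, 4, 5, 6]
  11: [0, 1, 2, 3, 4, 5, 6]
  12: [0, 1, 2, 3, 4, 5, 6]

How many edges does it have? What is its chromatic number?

K_{7,6} has 7 * 6 = 42 edges.
Bipartite graphs have chromatic number 2 (color each partition differently).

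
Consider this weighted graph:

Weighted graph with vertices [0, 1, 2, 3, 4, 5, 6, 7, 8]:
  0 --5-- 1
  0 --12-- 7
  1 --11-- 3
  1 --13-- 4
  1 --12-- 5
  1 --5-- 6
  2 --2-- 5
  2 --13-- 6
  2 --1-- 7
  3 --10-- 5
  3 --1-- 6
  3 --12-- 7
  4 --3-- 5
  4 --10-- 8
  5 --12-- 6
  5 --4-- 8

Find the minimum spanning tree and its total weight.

Applying Kruskal's algorithm (sort edges by weight, add if no cycle):
  Add (2,7) w=1
  Add (3,6) w=1
  Add (2,5) w=2
  Add (4,5) w=3
  Add (5,8) w=4
  Add (0,1) w=5
  Add (1,6) w=5
  Add (3,5) w=10
  Skip (4,8) w=10 (creates cycle)
  Skip (1,3) w=11 (creates cycle)
  Skip (0,7) w=12 (creates cycle)
  Skip (1,5) w=12 (creates cycle)
  Skip (3,7) w=12 (creates cycle)
  Skip (5,6) w=12 (creates cycle)
  Skip (1,4) w=13 (creates cycle)
  Skip (2,6) w=13 (creates cycle)
MST weight = 31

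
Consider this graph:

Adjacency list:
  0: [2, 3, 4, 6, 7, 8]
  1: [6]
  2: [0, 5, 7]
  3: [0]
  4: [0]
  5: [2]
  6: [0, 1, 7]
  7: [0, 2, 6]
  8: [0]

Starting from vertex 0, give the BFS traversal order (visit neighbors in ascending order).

BFS from vertex 0 (neighbors processed in ascending order):
Visit order: 0, 2, 3, 4, 6, 7, 8, 5, 1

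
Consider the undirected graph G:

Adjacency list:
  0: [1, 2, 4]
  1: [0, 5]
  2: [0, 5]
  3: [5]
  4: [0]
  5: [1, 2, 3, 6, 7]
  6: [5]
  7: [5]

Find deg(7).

Vertex 7 has neighbors [5], so deg(7) = 1.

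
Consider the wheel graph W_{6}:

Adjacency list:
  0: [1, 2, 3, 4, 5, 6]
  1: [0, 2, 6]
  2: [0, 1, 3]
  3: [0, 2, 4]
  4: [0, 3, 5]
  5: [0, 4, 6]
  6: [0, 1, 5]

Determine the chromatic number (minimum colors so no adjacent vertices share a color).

W_{6} = C_{6} plus a hub adjacent to every cycle vertex.
The outer cycle needs 2 colors (even cycle); the hub is adjacent to all of them so needs a fresh color.
Chromatic number = 2 + 1 = 3.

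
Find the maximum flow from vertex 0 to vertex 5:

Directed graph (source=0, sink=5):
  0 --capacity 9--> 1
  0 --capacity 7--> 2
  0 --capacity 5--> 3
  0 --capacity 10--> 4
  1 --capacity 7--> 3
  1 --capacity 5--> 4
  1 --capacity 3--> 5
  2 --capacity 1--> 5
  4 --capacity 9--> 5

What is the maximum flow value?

Computing max flow:
  Flow on (0->1): 8/9
  Flow on (0->2): 1/7
  Flow on (0->4): 4/10
  Flow on (1->4): 5/5
  Flow on (1->5): 3/3
  Flow on (2->5): 1/1
  Flow on (4->5): 9/9
Maximum flow = 13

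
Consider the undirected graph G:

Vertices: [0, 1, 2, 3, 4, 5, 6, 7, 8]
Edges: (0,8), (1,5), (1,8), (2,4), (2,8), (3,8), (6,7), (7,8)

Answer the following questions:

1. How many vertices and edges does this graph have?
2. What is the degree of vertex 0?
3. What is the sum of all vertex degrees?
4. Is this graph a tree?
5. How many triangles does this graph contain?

Count: 9 vertices, 8 edges.
Vertex 0 has neighbors [8], degree = 1.
Handshaking lemma: 2 * 8 = 16.
A graph is a tree iff it is connected and has exactly n-1 edges. This graph is connected (all 9 vertices in one component) and has 9-1 = 8 edges. It is a tree.
Number of triangles = 0.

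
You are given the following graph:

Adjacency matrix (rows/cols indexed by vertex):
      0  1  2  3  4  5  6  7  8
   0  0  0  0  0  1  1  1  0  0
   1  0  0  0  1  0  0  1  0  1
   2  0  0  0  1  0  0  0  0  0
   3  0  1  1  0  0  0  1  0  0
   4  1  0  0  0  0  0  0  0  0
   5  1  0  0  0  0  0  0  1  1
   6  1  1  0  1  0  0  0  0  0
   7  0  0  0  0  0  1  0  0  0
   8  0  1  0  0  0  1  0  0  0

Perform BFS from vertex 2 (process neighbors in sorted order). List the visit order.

BFS from vertex 2 (neighbors processed in ascending order):
Visit order: 2, 3, 1, 6, 8, 0, 5, 4, 7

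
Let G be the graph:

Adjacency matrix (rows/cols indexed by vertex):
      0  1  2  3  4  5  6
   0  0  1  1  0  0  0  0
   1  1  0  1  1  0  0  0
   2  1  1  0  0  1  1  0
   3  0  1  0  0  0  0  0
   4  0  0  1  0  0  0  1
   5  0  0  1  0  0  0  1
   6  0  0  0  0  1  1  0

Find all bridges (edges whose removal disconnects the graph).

A bridge is an edge whose removal increases the number of connected components.
Bridges found: (1,3)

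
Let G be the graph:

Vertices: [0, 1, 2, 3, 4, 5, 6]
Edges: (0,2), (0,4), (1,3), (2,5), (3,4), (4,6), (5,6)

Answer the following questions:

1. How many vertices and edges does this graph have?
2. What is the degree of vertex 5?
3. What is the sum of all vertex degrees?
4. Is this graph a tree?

Count: 7 vertices, 7 edges.
Vertex 5 has neighbors [2, 6], degree = 2.
Handshaking lemma: 2 * 7 = 14.
A tree on 7 vertices has 6 edges. This graph has 7 edges (1 extra). Not a tree.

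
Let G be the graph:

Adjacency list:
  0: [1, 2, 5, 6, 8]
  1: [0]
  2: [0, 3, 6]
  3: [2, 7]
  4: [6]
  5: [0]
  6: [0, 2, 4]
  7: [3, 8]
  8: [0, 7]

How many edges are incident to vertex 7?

Vertex 7 has neighbors [3, 8], so deg(7) = 2.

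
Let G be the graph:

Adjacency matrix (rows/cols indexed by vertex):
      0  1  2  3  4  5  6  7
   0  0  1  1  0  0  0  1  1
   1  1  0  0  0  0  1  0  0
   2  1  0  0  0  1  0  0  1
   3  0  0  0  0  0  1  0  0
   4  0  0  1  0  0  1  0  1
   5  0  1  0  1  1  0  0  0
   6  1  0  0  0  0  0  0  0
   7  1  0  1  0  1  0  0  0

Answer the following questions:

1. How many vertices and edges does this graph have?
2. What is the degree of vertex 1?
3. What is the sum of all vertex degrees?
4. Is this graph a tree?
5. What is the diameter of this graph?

Count: 8 vertices, 10 edges.
Vertex 1 has neighbors [0, 5], degree = 2.
Handshaking lemma: 2 * 10 = 20.
A tree on 8 vertices has 7 edges. This graph has 10 edges (3 extra). Not a tree.
Diameter (longest shortest path) = 4.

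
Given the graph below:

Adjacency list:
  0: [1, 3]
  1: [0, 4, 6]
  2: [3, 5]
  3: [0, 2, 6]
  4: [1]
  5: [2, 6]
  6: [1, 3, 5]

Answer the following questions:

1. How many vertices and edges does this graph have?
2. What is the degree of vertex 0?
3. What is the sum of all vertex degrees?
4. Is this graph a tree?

Count: 7 vertices, 8 edges.
Vertex 0 has neighbors [1, 3], degree = 2.
Handshaking lemma: 2 * 8 = 16.
A tree on 7 vertices has 6 edges. This graph has 8 edges (2 extra). Not a tree.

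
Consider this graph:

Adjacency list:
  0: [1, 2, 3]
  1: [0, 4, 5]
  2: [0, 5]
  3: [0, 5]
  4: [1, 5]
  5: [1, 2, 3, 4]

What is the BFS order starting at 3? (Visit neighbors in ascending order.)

BFS from vertex 3 (neighbors processed in ascending order):
Visit order: 3, 0, 5, 1, 2, 4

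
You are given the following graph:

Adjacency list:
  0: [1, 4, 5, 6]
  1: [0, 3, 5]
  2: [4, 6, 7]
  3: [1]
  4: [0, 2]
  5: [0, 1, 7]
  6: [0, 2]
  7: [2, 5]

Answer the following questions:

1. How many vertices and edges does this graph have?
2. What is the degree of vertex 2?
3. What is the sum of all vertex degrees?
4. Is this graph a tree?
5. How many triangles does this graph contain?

Count: 8 vertices, 10 edges.
Vertex 2 has neighbors [4, 6, 7], degree = 3.
Handshaking lemma: 2 * 10 = 20.
A tree on 8 vertices has 7 edges. This graph has 10 edges (3 extra). Not a tree.
Number of triangles = 1.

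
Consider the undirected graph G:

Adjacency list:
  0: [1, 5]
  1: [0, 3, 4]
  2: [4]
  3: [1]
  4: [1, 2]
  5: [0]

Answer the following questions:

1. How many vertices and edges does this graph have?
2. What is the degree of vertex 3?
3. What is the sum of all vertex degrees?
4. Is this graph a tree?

Count: 6 vertices, 5 edges.
Vertex 3 has neighbors [1], degree = 1.
Handshaking lemma: 2 * 5 = 10.
A graph is a tree iff it is connected and has exactly n-1 edges. This graph is connected (all 6 vertices in one component) and has 6-1 = 5 edges. It is a tree.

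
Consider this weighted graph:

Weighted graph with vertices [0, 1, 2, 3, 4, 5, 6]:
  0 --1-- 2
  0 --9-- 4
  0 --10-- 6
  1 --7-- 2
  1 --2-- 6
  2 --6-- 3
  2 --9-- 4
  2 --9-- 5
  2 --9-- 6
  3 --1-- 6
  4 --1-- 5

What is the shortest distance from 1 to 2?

Using Dijkstra's algorithm from vertex 1:
Shortest path: 1 -> 2
Total weight: 7 = 7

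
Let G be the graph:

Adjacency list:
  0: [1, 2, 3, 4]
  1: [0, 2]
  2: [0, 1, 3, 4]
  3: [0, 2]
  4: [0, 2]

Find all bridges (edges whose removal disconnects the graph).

No bridges found. The graph is 2-edge-connected (no single edge removal disconnects it).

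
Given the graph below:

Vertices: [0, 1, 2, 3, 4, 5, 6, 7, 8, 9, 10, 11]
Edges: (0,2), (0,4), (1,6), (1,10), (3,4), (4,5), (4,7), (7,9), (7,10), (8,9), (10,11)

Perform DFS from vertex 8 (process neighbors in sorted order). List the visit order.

DFS from vertex 8 (neighbors processed in ascending order):
Visit order: 8, 9, 7, 4, 0, 2, 3, 5, 10, 1, 6, 11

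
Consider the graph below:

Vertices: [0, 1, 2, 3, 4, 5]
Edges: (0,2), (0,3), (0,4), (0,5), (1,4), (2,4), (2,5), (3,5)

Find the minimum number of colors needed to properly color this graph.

The graph has a maximum clique of size 3 (lower bound on chromatic number).
A valid 3-coloring: {0: 0, 1: 0, 2: 1, 3: 1, 4: 2, 5: 2}.
Chromatic number = 3.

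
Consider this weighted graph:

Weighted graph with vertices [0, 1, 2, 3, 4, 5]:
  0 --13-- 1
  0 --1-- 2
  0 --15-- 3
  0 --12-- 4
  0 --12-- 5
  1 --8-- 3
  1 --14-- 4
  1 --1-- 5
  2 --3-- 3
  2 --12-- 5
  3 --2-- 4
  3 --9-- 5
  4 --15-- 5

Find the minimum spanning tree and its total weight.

Applying Kruskal's algorithm (sort edges by weight, add if no cycle):
  Add (0,2) w=1
  Add (1,5) w=1
  Add (3,4) w=2
  Add (2,3) w=3
  Add (1,3) w=8
  Skip (3,5) w=9 (creates cycle)
  Skip (0,4) w=12 (creates cycle)
  Skip (0,5) w=12 (creates cycle)
  Skip (2,5) w=12 (creates cycle)
  Skip (0,1) w=13 (creates cycle)
  Skip (1,4) w=14 (creates cycle)
  Skip (0,3) w=15 (creates cycle)
  Skip (4,5) w=15 (creates cycle)
MST weight = 15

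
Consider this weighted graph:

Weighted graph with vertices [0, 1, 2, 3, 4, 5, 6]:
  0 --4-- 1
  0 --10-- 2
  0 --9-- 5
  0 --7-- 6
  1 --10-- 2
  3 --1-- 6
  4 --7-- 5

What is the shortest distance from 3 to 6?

Using Dijkstra's algorithm from vertex 3:
Shortest path: 3 -> 6
Total weight: 1 = 1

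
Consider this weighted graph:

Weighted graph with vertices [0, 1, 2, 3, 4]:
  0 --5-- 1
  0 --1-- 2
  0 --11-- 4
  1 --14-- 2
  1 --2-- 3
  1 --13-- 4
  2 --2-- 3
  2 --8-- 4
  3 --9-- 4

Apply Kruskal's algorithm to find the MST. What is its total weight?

Applying Kruskal's algorithm (sort edges by weight, add if no cycle):
  Add (0,2) w=1
  Add (1,3) w=2
  Add (2,3) w=2
  Skip (0,1) w=5 (creates cycle)
  Add (2,4) w=8
  Skip (3,4) w=9 (creates cycle)
  Skip (0,4) w=11 (creates cycle)
  Skip (1,4) w=13 (creates cycle)
  Skip (1,2) w=14 (creates cycle)
MST weight = 13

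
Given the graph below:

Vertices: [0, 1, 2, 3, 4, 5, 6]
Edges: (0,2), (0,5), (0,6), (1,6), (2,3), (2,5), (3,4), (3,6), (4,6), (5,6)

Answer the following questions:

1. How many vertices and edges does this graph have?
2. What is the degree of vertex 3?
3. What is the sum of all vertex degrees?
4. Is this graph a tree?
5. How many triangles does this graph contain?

Count: 7 vertices, 10 edges.
Vertex 3 has neighbors [2, 4, 6], degree = 3.
Handshaking lemma: 2 * 10 = 20.
A tree on 7 vertices has 6 edges. This graph has 10 edges (4 extra). Not a tree.
Number of triangles = 3.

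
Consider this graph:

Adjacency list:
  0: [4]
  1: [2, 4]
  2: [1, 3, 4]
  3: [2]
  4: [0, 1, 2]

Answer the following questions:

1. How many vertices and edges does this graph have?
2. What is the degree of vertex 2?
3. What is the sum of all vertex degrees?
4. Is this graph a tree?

Count: 5 vertices, 5 edges.
Vertex 2 has neighbors [1, 3, 4], degree = 3.
Handshaking lemma: 2 * 5 = 10.
A tree on 5 vertices has 4 edges. This graph has 5 edges (1 extra). Not a tree.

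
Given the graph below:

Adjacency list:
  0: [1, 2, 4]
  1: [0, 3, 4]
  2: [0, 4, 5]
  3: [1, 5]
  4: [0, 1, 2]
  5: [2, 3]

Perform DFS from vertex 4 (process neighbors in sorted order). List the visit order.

DFS from vertex 4 (neighbors processed in ascending order):
Visit order: 4, 0, 1, 3, 5, 2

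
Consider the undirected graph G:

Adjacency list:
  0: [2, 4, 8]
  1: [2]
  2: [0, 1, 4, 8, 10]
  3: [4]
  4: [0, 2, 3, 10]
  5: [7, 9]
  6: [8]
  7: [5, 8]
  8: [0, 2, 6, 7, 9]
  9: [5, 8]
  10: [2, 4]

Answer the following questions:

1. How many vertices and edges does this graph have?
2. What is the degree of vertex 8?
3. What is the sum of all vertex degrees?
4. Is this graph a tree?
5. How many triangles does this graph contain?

Count: 11 vertices, 14 edges.
Vertex 8 has neighbors [0, 2, 6, 7, 9], degree = 5.
Handshaking lemma: 2 * 14 = 28.
A tree on 11 vertices has 10 edges. This graph has 14 edges (4 extra). Not a tree.
Number of triangles = 3.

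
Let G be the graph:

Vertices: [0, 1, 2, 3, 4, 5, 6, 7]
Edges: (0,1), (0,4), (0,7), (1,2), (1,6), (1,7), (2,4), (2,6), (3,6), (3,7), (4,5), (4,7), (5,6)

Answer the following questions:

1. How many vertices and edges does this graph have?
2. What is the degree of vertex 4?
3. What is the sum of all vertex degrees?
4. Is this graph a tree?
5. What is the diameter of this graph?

Count: 8 vertices, 13 edges.
Vertex 4 has neighbors [0, 2, 5, 7], degree = 4.
Handshaking lemma: 2 * 13 = 26.
A tree on 8 vertices has 7 edges. This graph has 13 edges (6 extra). Not a tree.
Diameter (longest shortest path) = 2.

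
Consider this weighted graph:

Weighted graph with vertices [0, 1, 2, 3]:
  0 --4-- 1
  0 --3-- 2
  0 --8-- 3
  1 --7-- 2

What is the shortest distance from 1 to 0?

Using Dijkstra's algorithm from vertex 1:
Shortest path: 1 -> 0
Total weight: 4 = 4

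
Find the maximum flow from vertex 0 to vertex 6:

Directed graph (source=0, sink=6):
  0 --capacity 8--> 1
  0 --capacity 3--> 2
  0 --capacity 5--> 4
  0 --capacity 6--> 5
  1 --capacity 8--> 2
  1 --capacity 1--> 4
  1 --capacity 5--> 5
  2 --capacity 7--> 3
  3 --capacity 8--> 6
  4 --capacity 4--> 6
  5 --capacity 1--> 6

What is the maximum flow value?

Computing max flow:
  Flow on (0->1): 4/8
  Flow on (0->2): 3/3
  Flow on (0->4): 4/5
  Flow on (0->5): 1/6
  Flow on (1->2): 4/8
  Flow on (2->3): 7/7
  Flow on (3->6): 7/8
  Flow on (4->6): 4/4
  Flow on (5->6): 1/1
Maximum flow = 12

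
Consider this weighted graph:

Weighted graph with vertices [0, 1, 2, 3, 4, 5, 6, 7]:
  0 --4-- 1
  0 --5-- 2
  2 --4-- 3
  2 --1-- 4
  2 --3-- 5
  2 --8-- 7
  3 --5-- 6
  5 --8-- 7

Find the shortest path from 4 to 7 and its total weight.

Using Dijkstra's algorithm from vertex 4:
Shortest path: 4 -> 2 -> 7
Total weight: 1 + 8 = 9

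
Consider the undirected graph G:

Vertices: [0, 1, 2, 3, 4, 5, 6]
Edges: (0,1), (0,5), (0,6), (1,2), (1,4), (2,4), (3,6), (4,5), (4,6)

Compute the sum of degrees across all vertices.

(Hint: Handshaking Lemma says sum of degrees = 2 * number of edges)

Count edges: 9 edges.
By Handshaking Lemma: sum of degrees = 2 * 9 = 18.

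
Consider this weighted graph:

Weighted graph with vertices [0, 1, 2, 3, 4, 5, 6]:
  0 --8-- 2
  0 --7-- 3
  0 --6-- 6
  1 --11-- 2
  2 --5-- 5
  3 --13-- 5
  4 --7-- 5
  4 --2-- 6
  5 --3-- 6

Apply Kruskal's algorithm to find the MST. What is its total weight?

Applying Kruskal's algorithm (sort edges by weight, add if no cycle):
  Add (4,6) w=2
  Add (5,6) w=3
  Add (2,5) w=5
  Add (0,6) w=6
  Add (0,3) w=7
  Skip (4,5) w=7 (creates cycle)
  Skip (0,2) w=8 (creates cycle)
  Add (1,2) w=11
  Skip (3,5) w=13 (creates cycle)
MST weight = 34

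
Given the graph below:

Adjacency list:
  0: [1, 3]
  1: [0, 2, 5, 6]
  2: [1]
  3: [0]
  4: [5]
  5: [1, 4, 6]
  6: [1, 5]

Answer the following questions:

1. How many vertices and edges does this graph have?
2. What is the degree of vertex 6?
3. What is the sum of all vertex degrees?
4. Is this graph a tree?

Count: 7 vertices, 7 edges.
Vertex 6 has neighbors [1, 5], degree = 2.
Handshaking lemma: 2 * 7 = 14.
A tree on 7 vertices has 6 edges. This graph has 7 edges (1 extra). Not a tree.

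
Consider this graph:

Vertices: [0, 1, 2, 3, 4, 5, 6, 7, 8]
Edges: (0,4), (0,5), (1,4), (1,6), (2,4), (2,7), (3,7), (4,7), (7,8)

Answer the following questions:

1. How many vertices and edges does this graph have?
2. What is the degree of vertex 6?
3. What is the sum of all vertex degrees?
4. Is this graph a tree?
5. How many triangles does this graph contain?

Count: 9 vertices, 9 edges.
Vertex 6 has neighbors [1], degree = 1.
Handshaking lemma: 2 * 9 = 18.
A tree on 9 vertices has 8 edges. This graph has 9 edges (1 extra). Not a tree.
Number of triangles = 1.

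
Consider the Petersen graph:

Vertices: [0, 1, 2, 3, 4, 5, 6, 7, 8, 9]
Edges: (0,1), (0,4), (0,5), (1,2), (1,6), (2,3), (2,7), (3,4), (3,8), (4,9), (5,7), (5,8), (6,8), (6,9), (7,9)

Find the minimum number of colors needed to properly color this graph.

The Petersen graph contains odd cycles (e.g. the outer 5-cycle), so chi >= 3.
A proper 3-coloring exists (it is a well-known 3-chromatic graph).
Chromatic number = 3.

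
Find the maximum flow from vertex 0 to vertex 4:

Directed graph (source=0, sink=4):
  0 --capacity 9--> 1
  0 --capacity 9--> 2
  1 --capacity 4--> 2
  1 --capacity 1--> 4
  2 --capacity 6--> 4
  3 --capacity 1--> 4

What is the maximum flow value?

Computing max flow:
  Flow on (0->1): 5/9
  Flow on (0->2): 2/9
  Flow on (1->2): 4/4
  Flow on (1->4): 1/1
  Flow on (2->4): 6/6
Maximum flow = 7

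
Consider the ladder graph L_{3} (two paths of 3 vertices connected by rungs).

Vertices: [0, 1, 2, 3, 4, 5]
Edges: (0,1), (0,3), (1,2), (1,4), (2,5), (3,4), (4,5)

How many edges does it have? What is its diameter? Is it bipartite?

Ladder graph L_{3}: 3 rungs + 2 * (3-1) path edges = 3 + 4 = 7 edges.
Diameter = 3.
Ladder graphs are bipartite (alternating coloring along each path).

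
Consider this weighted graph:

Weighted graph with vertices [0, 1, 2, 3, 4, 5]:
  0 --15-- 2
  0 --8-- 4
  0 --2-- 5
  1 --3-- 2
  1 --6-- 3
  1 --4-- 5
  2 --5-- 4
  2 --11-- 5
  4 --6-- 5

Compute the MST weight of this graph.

Applying Kruskal's algorithm (sort edges by weight, add if no cycle):
  Add (0,5) w=2
  Add (1,2) w=3
  Add (1,5) w=4
  Add (2,4) w=5
  Add (1,3) w=6
  Skip (4,5) w=6 (creates cycle)
  Skip (0,4) w=8 (creates cycle)
  Skip (2,5) w=11 (creates cycle)
  Skip (0,2) w=15 (creates cycle)
MST weight = 20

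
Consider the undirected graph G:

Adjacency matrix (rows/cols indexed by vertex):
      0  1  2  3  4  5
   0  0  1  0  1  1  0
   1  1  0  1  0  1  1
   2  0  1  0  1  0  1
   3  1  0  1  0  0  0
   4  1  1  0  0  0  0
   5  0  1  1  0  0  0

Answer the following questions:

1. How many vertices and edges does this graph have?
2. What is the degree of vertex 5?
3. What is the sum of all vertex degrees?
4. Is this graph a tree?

Count: 6 vertices, 8 edges.
Vertex 5 has neighbors [1, 2], degree = 2.
Handshaking lemma: 2 * 8 = 16.
A tree on 6 vertices has 5 edges. This graph has 8 edges (3 extra). Not a tree.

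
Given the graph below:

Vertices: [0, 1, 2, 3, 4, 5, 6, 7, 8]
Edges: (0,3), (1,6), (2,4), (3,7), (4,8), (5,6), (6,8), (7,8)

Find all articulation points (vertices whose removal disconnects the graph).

An articulation point is a vertex whose removal disconnects the graph.
Articulation points: [3, 4, 6, 7, 8]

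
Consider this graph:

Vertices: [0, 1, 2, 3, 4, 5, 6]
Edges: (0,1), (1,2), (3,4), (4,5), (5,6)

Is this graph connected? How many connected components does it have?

Checking connectivity: the graph has 2 connected component(s).
Components: [[0, 1, 2], [3, 4, 5, 6]]. The graph is NOT connected.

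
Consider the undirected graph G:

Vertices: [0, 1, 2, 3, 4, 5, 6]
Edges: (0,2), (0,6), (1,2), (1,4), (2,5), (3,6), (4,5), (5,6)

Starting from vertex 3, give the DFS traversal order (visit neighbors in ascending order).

DFS from vertex 3 (neighbors processed in ascending order):
Visit order: 3, 6, 0, 2, 1, 4, 5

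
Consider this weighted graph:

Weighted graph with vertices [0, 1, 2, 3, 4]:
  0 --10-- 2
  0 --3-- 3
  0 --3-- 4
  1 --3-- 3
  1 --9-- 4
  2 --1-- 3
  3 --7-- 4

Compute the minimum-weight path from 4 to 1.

Using Dijkstra's algorithm from vertex 4:
Shortest path: 4 -> 1
Total weight: 9 = 9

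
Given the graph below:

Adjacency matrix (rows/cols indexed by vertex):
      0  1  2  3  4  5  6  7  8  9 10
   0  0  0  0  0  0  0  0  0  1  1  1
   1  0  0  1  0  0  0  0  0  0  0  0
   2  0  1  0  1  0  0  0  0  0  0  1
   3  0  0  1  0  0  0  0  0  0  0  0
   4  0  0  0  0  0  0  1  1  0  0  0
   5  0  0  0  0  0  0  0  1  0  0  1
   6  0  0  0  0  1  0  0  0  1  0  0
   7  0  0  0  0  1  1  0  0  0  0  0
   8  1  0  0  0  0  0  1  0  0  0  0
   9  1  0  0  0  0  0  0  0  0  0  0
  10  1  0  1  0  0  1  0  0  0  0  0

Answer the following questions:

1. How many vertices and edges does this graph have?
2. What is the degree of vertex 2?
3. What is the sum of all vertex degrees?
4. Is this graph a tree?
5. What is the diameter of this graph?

Count: 11 vertices, 11 edges.
Vertex 2 has neighbors [1, 3, 10], degree = 3.
Handshaking lemma: 2 * 11 = 22.
A tree on 11 vertices has 10 edges. This graph has 11 edges (1 extra). Not a tree.
Diameter (longest shortest path) = 5.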